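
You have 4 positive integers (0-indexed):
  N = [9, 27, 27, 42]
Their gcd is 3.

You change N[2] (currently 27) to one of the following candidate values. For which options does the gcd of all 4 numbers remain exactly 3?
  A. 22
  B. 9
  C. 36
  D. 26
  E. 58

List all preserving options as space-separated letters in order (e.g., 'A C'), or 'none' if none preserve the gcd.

Answer: B C

Derivation:
Old gcd = 3; gcd of others (without N[2]) = 3
New gcd for candidate v: gcd(3, v). Preserves old gcd iff gcd(3, v) = 3.
  Option A: v=22, gcd(3,22)=1 -> changes
  Option B: v=9, gcd(3,9)=3 -> preserves
  Option C: v=36, gcd(3,36)=3 -> preserves
  Option D: v=26, gcd(3,26)=1 -> changes
  Option E: v=58, gcd(3,58)=1 -> changes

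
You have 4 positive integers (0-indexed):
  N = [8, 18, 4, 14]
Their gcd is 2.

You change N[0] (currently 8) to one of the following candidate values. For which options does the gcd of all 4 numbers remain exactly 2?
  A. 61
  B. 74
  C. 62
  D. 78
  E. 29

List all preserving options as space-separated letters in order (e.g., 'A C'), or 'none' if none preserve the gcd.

Answer: B C D

Derivation:
Old gcd = 2; gcd of others (without N[0]) = 2
New gcd for candidate v: gcd(2, v). Preserves old gcd iff gcd(2, v) = 2.
  Option A: v=61, gcd(2,61)=1 -> changes
  Option B: v=74, gcd(2,74)=2 -> preserves
  Option C: v=62, gcd(2,62)=2 -> preserves
  Option D: v=78, gcd(2,78)=2 -> preserves
  Option E: v=29, gcd(2,29)=1 -> changes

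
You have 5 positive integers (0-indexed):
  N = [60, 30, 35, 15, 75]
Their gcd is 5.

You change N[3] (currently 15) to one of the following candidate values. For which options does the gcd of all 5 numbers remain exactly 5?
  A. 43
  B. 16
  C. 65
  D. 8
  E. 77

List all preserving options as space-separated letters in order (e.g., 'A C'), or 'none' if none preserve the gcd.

Answer: C

Derivation:
Old gcd = 5; gcd of others (without N[3]) = 5
New gcd for candidate v: gcd(5, v). Preserves old gcd iff gcd(5, v) = 5.
  Option A: v=43, gcd(5,43)=1 -> changes
  Option B: v=16, gcd(5,16)=1 -> changes
  Option C: v=65, gcd(5,65)=5 -> preserves
  Option D: v=8, gcd(5,8)=1 -> changes
  Option E: v=77, gcd(5,77)=1 -> changes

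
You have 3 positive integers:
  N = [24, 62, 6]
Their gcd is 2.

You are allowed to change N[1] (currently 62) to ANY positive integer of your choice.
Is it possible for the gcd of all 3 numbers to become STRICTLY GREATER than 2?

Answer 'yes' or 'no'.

Current gcd = 2
gcd of all OTHER numbers (without N[1]=62): gcd([24, 6]) = 6
The new gcd after any change is gcd(6, new_value).
This can be at most 6.
Since 6 > old gcd 2, the gcd CAN increase (e.g., set N[1] = 6).

Answer: yes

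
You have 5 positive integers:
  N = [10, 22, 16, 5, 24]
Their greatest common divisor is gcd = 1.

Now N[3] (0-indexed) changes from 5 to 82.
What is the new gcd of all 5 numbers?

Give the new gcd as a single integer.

Answer: 2

Derivation:
Numbers: [10, 22, 16, 5, 24], gcd = 1
Change: index 3, 5 -> 82
gcd of the OTHER numbers (without index 3): gcd([10, 22, 16, 24]) = 2
New gcd = gcd(g_others, new_val) = gcd(2, 82) = 2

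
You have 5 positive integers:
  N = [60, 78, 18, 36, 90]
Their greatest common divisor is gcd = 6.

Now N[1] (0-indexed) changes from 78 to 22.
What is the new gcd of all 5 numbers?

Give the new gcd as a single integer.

Numbers: [60, 78, 18, 36, 90], gcd = 6
Change: index 1, 78 -> 22
gcd of the OTHER numbers (without index 1): gcd([60, 18, 36, 90]) = 6
New gcd = gcd(g_others, new_val) = gcd(6, 22) = 2

Answer: 2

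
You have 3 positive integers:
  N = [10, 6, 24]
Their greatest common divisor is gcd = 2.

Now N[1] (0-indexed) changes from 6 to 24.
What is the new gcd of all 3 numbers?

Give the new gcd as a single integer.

Answer: 2

Derivation:
Numbers: [10, 6, 24], gcd = 2
Change: index 1, 6 -> 24
gcd of the OTHER numbers (without index 1): gcd([10, 24]) = 2
New gcd = gcd(g_others, new_val) = gcd(2, 24) = 2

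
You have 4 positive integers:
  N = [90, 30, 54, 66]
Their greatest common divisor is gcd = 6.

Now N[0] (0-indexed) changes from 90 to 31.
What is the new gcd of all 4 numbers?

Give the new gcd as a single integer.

Answer: 1

Derivation:
Numbers: [90, 30, 54, 66], gcd = 6
Change: index 0, 90 -> 31
gcd of the OTHER numbers (without index 0): gcd([30, 54, 66]) = 6
New gcd = gcd(g_others, new_val) = gcd(6, 31) = 1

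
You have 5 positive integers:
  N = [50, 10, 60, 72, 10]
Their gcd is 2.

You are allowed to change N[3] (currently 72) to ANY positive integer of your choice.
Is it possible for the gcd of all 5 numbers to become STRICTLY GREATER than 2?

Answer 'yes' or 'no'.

Current gcd = 2
gcd of all OTHER numbers (without N[3]=72): gcd([50, 10, 60, 10]) = 10
The new gcd after any change is gcd(10, new_value).
This can be at most 10.
Since 10 > old gcd 2, the gcd CAN increase (e.g., set N[3] = 10).

Answer: yes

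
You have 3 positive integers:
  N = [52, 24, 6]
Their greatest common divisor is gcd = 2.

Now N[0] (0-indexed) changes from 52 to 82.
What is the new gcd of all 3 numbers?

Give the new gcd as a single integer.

Answer: 2

Derivation:
Numbers: [52, 24, 6], gcd = 2
Change: index 0, 52 -> 82
gcd of the OTHER numbers (without index 0): gcd([24, 6]) = 6
New gcd = gcd(g_others, new_val) = gcd(6, 82) = 2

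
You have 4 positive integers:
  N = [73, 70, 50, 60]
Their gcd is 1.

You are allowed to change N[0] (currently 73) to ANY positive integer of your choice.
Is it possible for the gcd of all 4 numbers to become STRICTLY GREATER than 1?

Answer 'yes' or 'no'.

Current gcd = 1
gcd of all OTHER numbers (without N[0]=73): gcd([70, 50, 60]) = 10
The new gcd after any change is gcd(10, new_value).
This can be at most 10.
Since 10 > old gcd 1, the gcd CAN increase (e.g., set N[0] = 10).

Answer: yes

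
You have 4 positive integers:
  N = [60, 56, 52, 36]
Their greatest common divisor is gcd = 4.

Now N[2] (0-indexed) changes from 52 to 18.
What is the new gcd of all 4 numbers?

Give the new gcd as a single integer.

Numbers: [60, 56, 52, 36], gcd = 4
Change: index 2, 52 -> 18
gcd of the OTHER numbers (without index 2): gcd([60, 56, 36]) = 4
New gcd = gcd(g_others, new_val) = gcd(4, 18) = 2

Answer: 2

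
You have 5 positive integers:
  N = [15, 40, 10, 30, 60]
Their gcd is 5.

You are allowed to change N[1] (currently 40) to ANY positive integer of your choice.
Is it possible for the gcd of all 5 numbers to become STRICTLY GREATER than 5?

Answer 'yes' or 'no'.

Answer: no

Derivation:
Current gcd = 5
gcd of all OTHER numbers (without N[1]=40): gcd([15, 10, 30, 60]) = 5
The new gcd after any change is gcd(5, new_value).
This can be at most 5.
Since 5 = old gcd 5, the gcd can only stay the same or decrease.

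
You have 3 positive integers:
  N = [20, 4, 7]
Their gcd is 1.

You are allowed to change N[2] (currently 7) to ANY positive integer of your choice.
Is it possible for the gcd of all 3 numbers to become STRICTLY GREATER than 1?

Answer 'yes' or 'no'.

Current gcd = 1
gcd of all OTHER numbers (without N[2]=7): gcd([20, 4]) = 4
The new gcd after any change is gcd(4, new_value).
This can be at most 4.
Since 4 > old gcd 1, the gcd CAN increase (e.g., set N[2] = 4).

Answer: yes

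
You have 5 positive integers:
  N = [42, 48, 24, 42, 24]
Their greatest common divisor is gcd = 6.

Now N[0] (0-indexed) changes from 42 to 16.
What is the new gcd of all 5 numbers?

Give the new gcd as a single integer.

Answer: 2

Derivation:
Numbers: [42, 48, 24, 42, 24], gcd = 6
Change: index 0, 42 -> 16
gcd of the OTHER numbers (without index 0): gcd([48, 24, 42, 24]) = 6
New gcd = gcd(g_others, new_val) = gcd(6, 16) = 2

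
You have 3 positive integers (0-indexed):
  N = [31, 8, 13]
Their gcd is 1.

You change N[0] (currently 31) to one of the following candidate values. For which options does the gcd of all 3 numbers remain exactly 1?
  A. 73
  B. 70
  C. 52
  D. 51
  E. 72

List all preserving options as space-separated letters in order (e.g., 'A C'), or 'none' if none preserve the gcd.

Answer: A B C D E

Derivation:
Old gcd = 1; gcd of others (without N[0]) = 1
New gcd for candidate v: gcd(1, v). Preserves old gcd iff gcd(1, v) = 1.
  Option A: v=73, gcd(1,73)=1 -> preserves
  Option B: v=70, gcd(1,70)=1 -> preserves
  Option C: v=52, gcd(1,52)=1 -> preserves
  Option D: v=51, gcd(1,51)=1 -> preserves
  Option E: v=72, gcd(1,72)=1 -> preserves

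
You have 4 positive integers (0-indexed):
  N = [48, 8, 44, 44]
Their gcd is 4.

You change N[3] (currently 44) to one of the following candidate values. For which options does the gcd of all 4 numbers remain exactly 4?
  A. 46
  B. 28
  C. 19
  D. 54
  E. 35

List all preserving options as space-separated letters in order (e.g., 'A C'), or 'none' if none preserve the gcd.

Old gcd = 4; gcd of others (without N[3]) = 4
New gcd for candidate v: gcd(4, v). Preserves old gcd iff gcd(4, v) = 4.
  Option A: v=46, gcd(4,46)=2 -> changes
  Option B: v=28, gcd(4,28)=4 -> preserves
  Option C: v=19, gcd(4,19)=1 -> changes
  Option D: v=54, gcd(4,54)=2 -> changes
  Option E: v=35, gcd(4,35)=1 -> changes

Answer: B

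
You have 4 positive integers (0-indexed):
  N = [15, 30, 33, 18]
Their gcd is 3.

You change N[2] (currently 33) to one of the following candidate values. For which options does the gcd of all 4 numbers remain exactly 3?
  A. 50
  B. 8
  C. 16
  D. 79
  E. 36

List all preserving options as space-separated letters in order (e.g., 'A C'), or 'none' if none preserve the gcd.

Answer: E

Derivation:
Old gcd = 3; gcd of others (without N[2]) = 3
New gcd for candidate v: gcd(3, v). Preserves old gcd iff gcd(3, v) = 3.
  Option A: v=50, gcd(3,50)=1 -> changes
  Option B: v=8, gcd(3,8)=1 -> changes
  Option C: v=16, gcd(3,16)=1 -> changes
  Option D: v=79, gcd(3,79)=1 -> changes
  Option E: v=36, gcd(3,36)=3 -> preserves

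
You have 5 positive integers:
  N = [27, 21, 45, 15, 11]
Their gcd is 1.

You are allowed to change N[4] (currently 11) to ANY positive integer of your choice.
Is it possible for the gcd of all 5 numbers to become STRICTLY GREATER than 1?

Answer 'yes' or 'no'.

Current gcd = 1
gcd of all OTHER numbers (without N[4]=11): gcd([27, 21, 45, 15]) = 3
The new gcd after any change is gcd(3, new_value).
This can be at most 3.
Since 3 > old gcd 1, the gcd CAN increase (e.g., set N[4] = 3).

Answer: yes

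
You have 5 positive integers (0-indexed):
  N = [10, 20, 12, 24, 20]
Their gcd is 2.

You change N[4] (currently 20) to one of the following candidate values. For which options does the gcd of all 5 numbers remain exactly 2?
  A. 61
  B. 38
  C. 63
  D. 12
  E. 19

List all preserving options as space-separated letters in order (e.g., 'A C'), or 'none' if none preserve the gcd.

Old gcd = 2; gcd of others (without N[4]) = 2
New gcd for candidate v: gcd(2, v). Preserves old gcd iff gcd(2, v) = 2.
  Option A: v=61, gcd(2,61)=1 -> changes
  Option B: v=38, gcd(2,38)=2 -> preserves
  Option C: v=63, gcd(2,63)=1 -> changes
  Option D: v=12, gcd(2,12)=2 -> preserves
  Option E: v=19, gcd(2,19)=1 -> changes

Answer: B D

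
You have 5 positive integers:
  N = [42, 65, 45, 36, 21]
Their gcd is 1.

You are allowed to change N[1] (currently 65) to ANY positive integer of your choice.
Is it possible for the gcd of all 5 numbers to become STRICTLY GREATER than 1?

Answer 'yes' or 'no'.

Current gcd = 1
gcd of all OTHER numbers (without N[1]=65): gcd([42, 45, 36, 21]) = 3
The new gcd after any change is gcd(3, new_value).
This can be at most 3.
Since 3 > old gcd 1, the gcd CAN increase (e.g., set N[1] = 3).

Answer: yes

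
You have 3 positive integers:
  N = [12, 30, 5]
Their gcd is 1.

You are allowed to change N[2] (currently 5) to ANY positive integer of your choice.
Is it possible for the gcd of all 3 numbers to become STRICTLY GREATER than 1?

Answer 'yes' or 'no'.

Current gcd = 1
gcd of all OTHER numbers (without N[2]=5): gcd([12, 30]) = 6
The new gcd after any change is gcd(6, new_value).
This can be at most 6.
Since 6 > old gcd 1, the gcd CAN increase (e.g., set N[2] = 6).

Answer: yes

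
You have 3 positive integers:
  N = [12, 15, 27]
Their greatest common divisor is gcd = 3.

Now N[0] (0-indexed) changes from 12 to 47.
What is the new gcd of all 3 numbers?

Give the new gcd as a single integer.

Answer: 1

Derivation:
Numbers: [12, 15, 27], gcd = 3
Change: index 0, 12 -> 47
gcd of the OTHER numbers (without index 0): gcd([15, 27]) = 3
New gcd = gcd(g_others, new_val) = gcd(3, 47) = 1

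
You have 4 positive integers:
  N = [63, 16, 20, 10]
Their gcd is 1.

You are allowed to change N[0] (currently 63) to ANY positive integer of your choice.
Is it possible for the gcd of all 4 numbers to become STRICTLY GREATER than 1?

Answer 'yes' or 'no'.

Current gcd = 1
gcd of all OTHER numbers (without N[0]=63): gcd([16, 20, 10]) = 2
The new gcd after any change is gcd(2, new_value).
This can be at most 2.
Since 2 > old gcd 1, the gcd CAN increase (e.g., set N[0] = 2).

Answer: yes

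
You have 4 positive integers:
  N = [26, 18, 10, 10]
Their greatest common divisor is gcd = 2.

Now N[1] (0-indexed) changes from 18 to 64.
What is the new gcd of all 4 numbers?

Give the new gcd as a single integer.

Answer: 2

Derivation:
Numbers: [26, 18, 10, 10], gcd = 2
Change: index 1, 18 -> 64
gcd of the OTHER numbers (without index 1): gcd([26, 10, 10]) = 2
New gcd = gcd(g_others, new_val) = gcd(2, 64) = 2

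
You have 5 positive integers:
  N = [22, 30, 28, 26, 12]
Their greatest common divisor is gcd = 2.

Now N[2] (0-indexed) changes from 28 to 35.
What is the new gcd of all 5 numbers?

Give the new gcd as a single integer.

Numbers: [22, 30, 28, 26, 12], gcd = 2
Change: index 2, 28 -> 35
gcd of the OTHER numbers (without index 2): gcd([22, 30, 26, 12]) = 2
New gcd = gcd(g_others, new_val) = gcd(2, 35) = 1

Answer: 1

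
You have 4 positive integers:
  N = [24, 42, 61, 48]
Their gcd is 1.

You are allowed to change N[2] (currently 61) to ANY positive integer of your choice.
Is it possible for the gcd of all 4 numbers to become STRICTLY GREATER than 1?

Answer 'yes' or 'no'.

Current gcd = 1
gcd of all OTHER numbers (without N[2]=61): gcd([24, 42, 48]) = 6
The new gcd after any change is gcd(6, new_value).
This can be at most 6.
Since 6 > old gcd 1, the gcd CAN increase (e.g., set N[2] = 6).

Answer: yes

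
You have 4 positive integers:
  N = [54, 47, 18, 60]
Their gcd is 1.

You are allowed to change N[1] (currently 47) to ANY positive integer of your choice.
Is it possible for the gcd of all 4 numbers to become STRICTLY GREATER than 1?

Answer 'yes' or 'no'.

Current gcd = 1
gcd of all OTHER numbers (without N[1]=47): gcd([54, 18, 60]) = 6
The new gcd after any change is gcd(6, new_value).
This can be at most 6.
Since 6 > old gcd 1, the gcd CAN increase (e.g., set N[1] = 6).

Answer: yes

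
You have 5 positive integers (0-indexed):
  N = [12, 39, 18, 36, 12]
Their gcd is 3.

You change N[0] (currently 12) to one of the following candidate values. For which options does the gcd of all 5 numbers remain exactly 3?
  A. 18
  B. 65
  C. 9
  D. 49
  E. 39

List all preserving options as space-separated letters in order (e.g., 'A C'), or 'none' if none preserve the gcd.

Old gcd = 3; gcd of others (without N[0]) = 3
New gcd for candidate v: gcd(3, v). Preserves old gcd iff gcd(3, v) = 3.
  Option A: v=18, gcd(3,18)=3 -> preserves
  Option B: v=65, gcd(3,65)=1 -> changes
  Option C: v=9, gcd(3,9)=3 -> preserves
  Option D: v=49, gcd(3,49)=1 -> changes
  Option E: v=39, gcd(3,39)=3 -> preserves

Answer: A C E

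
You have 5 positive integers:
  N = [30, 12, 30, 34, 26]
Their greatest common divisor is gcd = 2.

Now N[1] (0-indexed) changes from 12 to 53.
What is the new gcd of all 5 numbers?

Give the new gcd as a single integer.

Numbers: [30, 12, 30, 34, 26], gcd = 2
Change: index 1, 12 -> 53
gcd of the OTHER numbers (without index 1): gcd([30, 30, 34, 26]) = 2
New gcd = gcd(g_others, new_val) = gcd(2, 53) = 1

Answer: 1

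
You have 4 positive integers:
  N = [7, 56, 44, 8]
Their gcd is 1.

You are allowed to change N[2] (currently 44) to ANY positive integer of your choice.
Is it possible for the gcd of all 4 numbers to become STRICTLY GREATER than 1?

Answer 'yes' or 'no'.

Current gcd = 1
gcd of all OTHER numbers (without N[2]=44): gcd([7, 56, 8]) = 1
The new gcd after any change is gcd(1, new_value).
This can be at most 1.
Since 1 = old gcd 1, the gcd can only stay the same or decrease.

Answer: no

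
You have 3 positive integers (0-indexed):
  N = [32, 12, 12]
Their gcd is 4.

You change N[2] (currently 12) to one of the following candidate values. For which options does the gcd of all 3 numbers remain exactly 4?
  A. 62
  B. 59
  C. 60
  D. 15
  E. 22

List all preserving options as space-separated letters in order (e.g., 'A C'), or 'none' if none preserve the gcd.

Old gcd = 4; gcd of others (without N[2]) = 4
New gcd for candidate v: gcd(4, v). Preserves old gcd iff gcd(4, v) = 4.
  Option A: v=62, gcd(4,62)=2 -> changes
  Option B: v=59, gcd(4,59)=1 -> changes
  Option C: v=60, gcd(4,60)=4 -> preserves
  Option D: v=15, gcd(4,15)=1 -> changes
  Option E: v=22, gcd(4,22)=2 -> changes

Answer: C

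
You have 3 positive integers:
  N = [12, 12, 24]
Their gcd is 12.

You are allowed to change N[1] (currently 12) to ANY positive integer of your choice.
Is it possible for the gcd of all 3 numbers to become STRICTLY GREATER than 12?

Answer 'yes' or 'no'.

Answer: no

Derivation:
Current gcd = 12
gcd of all OTHER numbers (without N[1]=12): gcd([12, 24]) = 12
The new gcd after any change is gcd(12, new_value).
This can be at most 12.
Since 12 = old gcd 12, the gcd can only stay the same or decrease.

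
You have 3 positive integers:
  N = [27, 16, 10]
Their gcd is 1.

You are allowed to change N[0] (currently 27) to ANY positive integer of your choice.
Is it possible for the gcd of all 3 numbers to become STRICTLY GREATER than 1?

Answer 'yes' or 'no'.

Answer: yes

Derivation:
Current gcd = 1
gcd of all OTHER numbers (without N[0]=27): gcd([16, 10]) = 2
The new gcd after any change is gcd(2, new_value).
This can be at most 2.
Since 2 > old gcd 1, the gcd CAN increase (e.g., set N[0] = 2).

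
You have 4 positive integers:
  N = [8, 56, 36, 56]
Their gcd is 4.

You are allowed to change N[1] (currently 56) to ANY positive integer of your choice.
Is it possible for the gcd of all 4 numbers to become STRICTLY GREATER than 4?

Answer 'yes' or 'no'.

Current gcd = 4
gcd of all OTHER numbers (without N[1]=56): gcd([8, 36, 56]) = 4
The new gcd after any change is gcd(4, new_value).
This can be at most 4.
Since 4 = old gcd 4, the gcd can only stay the same or decrease.

Answer: no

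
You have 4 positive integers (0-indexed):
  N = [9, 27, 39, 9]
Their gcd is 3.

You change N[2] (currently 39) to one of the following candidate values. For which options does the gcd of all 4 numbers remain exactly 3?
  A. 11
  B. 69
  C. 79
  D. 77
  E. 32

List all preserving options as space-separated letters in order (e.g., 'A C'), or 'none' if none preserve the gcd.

Old gcd = 3; gcd of others (without N[2]) = 9
New gcd for candidate v: gcd(9, v). Preserves old gcd iff gcd(9, v) = 3.
  Option A: v=11, gcd(9,11)=1 -> changes
  Option B: v=69, gcd(9,69)=3 -> preserves
  Option C: v=79, gcd(9,79)=1 -> changes
  Option D: v=77, gcd(9,77)=1 -> changes
  Option E: v=32, gcd(9,32)=1 -> changes

Answer: B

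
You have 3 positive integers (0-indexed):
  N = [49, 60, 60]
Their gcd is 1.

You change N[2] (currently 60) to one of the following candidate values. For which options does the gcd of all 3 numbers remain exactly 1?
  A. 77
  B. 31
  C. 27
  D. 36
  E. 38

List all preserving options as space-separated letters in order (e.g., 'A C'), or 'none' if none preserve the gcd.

Old gcd = 1; gcd of others (without N[2]) = 1
New gcd for candidate v: gcd(1, v). Preserves old gcd iff gcd(1, v) = 1.
  Option A: v=77, gcd(1,77)=1 -> preserves
  Option B: v=31, gcd(1,31)=1 -> preserves
  Option C: v=27, gcd(1,27)=1 -> preserves
  Option D: v=36, gcd(1,36)=1 -> preserves
  Option E: v=38, gcd(1,38)=1 -> preserves

Answer: A B C D E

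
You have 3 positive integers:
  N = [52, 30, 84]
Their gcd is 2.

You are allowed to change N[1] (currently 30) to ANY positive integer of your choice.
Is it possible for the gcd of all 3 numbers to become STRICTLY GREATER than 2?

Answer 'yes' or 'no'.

Current gcd = 2
gcd of all OTHER numbers (without N[1]=30): gcd([52, 84]) = 4
The new gcd after any change is gcd(4, new_value).
This can be at most 4.
Since 4 > old gcd 2, the gcd CAN increase (e.g., set N[1] = 4).

Answer: yes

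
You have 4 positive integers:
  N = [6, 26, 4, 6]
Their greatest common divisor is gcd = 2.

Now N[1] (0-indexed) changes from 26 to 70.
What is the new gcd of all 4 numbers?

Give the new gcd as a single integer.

Answer: 2

Derivation:
Numbers: [6, 26, 4, 6], gcd = 2
Change: index 1, 26 -> 70
gcd of the OTHER numbers (without index 1): gcd([6, 4, 6]) = 2
New gcd = gcd(g_others, new_val) = gcd(2, 70) = 2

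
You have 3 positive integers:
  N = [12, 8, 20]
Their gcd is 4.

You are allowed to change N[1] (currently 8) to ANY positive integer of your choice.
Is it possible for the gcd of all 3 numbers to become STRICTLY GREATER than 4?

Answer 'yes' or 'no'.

Answer: no

Derivation:
Current gcd = 4
gcd of all OTHER numbers (without N[1]=8): gcd([12, 20]) = 4
The new gcd after any change is gcd(4, new_value).
This can be at most 4.
Since 4 = old gcd 4, the gcd can only stay the same or decrease.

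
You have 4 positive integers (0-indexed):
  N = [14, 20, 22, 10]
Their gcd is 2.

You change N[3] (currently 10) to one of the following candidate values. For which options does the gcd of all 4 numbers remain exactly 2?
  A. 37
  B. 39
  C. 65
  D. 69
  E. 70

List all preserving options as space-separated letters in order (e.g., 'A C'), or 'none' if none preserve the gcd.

Answer: E

Derivation:
Old gcd = 2; gcd of others (without N[3]) = 2
New gcd for candidate v: gcd(2, v). Preserves old gcd iff gcd(2, v) = 2.
  Option A: v=37, gcd(2,37)=1 -> changes
  Option B: v=39, gcd(2,39)=1 -> changes
  Option C: v=65, gcd(2,65)=1 -> changes
  Option D: v=69, gcd(2,69)=1 -> changes
  Option E: v=70, gcd(2,70)=2 -> preserves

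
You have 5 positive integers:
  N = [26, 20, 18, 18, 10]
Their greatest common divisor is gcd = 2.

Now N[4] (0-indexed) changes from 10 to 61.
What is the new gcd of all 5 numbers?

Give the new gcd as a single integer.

Answer: 1

Derivation:
Numbers: [26, 20, 18, 18, 10], gcd = 2
Change: index 4, 10 -> 61
gcd of the OTHER numbers (without index 4): gcd([26, 20, 18, 18]) = 2
New gcd = gcd(g_others, new_val) = gcd(2, 61) = 1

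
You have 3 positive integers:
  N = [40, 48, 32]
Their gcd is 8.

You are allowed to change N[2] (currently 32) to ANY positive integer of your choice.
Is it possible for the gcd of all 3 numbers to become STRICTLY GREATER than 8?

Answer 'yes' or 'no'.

Answer: no

Derivation:
Current gcd = 8
gcd of all OTHER numbers (without N[2]=32): gcd([40, 48]) = 8
The new gcd after any change is gcd(8, new_value).
This can be at most 8.
Since 8 = old gcd 8, the gcd can only stay the same or decrease.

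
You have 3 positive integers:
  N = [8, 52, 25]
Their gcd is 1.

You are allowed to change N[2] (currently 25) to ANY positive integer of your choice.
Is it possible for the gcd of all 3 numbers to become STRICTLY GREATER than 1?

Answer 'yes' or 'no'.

Current gcd = 1
gcd of all OTHER numbers (without N[2]=25): gcd([8, 52]) = 4
The new gcd after any change is gcd(4, new_value).
This can be at most 4.
Since 4 > old gcd 1, the gcd CAN increase (e.g., set N[2] = 4).

Answer: yes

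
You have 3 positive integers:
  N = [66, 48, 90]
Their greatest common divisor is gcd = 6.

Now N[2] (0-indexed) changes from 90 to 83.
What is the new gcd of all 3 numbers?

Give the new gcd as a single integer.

Answer: 1

Derivation:
Numbers: [66, 48, 90], gcd = 6
Change: index 2, 90 -> 83
gcd of the OTHER numbers (without index 2): gcd([66, 48]) = 6
New gcd = gcd(g_others, new_val) = gcd(6, 83) = 1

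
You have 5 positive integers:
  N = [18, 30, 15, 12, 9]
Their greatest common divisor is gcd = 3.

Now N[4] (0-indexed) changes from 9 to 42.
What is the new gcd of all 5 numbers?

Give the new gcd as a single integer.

Answer: 3

Derivation:
Numbers: [18, 30, 15, 12, 9], gcd = 3
Change: index 4, 9 -> 42
gcd of the OTHER numbers (without index 4): gcd([18, 30, 15, 12]) = 3
New gcd = gcd(g_others, new_val) = gcd(3, 42) = 3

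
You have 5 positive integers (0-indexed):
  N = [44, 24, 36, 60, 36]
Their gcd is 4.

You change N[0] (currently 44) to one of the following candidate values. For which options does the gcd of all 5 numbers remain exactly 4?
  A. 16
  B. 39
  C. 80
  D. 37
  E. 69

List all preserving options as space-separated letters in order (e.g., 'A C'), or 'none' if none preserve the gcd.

Old gcd = 4; gcd of others (without N[0]) = 12
New gcd for candidate v: gcd(12, v). Preserves old gcd iff gcd(12, v) = 4.
  Option A: v=16, gcd(12,16)=4 -> preserves
  Option B: v=39, gcd(12,39)=3 -> changes
  Option C: v=80, gcd(12,80)=4 -> preserves
  Option D: v=37, gcd(12,37)=1 -> changes
  Option E: v=69, gcd(12,69)=3 -> changes

Answer: A C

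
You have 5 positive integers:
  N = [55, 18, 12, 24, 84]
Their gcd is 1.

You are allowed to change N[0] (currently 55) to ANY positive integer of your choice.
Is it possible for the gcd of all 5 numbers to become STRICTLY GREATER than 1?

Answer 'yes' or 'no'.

Current gcd = 1
gcd of all OTHER numbers (without N[0]=55): gcd([18, 12, 24, 84]) = 6
The new gcd after any change is gcd(6, new_value).
This can be at most 6.
Since 6 > old gcd 1, the gcd CAN increase (e.g., set N[0] = 6).

Answer: yes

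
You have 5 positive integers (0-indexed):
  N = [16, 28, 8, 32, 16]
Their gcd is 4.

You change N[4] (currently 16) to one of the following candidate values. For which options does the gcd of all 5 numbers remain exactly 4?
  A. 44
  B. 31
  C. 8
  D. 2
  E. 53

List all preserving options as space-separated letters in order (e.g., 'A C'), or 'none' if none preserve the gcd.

Answer: A C

Derivation:
Old gcd = 4; gcd of others (without N[4]) = 4
New gcd for candidate v: gcd(4, v). Preserves old gcd iff gcd(4, v) = 4.
  Option A: v=44, gcd(4,44)=4 -> preserves
  Option B: v=31, gcd(4,31)=1 -> changes
  Option C: v=8, gcd(4,8)=4 -> preserves
  Option D: v=2, gcd(4,2)=2 -> changes
  Option E: v=53, gcd(4,53)=1 -> changes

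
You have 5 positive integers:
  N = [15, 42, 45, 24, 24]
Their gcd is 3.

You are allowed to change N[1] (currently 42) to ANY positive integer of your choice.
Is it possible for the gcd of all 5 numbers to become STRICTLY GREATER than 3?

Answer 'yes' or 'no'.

Current gcd = 3
gcd of all OTHER numbers (without N[1]=42): gcd([15, 45, 24, 24]) = 3
The new gcd after any change is gcd(3, new_value).
This can be at most 3.
Since 3 = old gcd 3, the gcd can only stay the same or decrease.

Answer: no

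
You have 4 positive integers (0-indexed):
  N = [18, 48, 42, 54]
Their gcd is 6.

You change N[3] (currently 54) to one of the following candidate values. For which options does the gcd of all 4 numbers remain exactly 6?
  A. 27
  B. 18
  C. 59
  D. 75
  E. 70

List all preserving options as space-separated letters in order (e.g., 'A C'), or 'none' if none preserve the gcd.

Old gcd = 6; gcd of others (without N[3]) = 6
New gcd for candidate v: gcd(6, v). Preserves old gcd iff gcd(6, v) = 6.
  Option A: v=27, gcd(6,27)=3 -> changes
  Option B: v=18, gcd(6,18)=6 -> preserves
  Option C: v=59, gcd(6,59)=1 -> changes
  Option D: v=75, gcd(6,75)=3 -> changes
  Option E: v=70, gcd(6,70)=2 -> changes

Answer: B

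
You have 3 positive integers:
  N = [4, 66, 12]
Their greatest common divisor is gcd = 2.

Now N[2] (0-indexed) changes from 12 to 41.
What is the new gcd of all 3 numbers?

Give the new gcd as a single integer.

Answer: 1

Derivation:
Numbers: [4, 66, 12], gcd = 2
Change: index 2, 12 -> 41
gcd of the OTHER numbers (without index 2): gcd([4, 66]) = 2
New gcd = gcd(g_others, new_val) = gcd(2, 41) = 1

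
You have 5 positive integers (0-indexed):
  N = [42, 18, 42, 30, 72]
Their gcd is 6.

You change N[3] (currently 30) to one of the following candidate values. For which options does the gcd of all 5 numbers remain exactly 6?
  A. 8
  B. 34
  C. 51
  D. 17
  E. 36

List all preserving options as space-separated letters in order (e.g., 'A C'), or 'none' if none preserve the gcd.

Old gcd = 6; gcd of others (without N[3]) = 6
New gcd for candidate v: gcd(6, v). Preserves old gcd iff gcd(6, v) = 6.
  Option A: v=8, gcd(6,8)=2 -> changes
  Option B: v=34, gcd(6,34)=2 -> changes
  Option C: v=51, gcd(6,51)=3 -> changes
  Option D: v=17, gcd(6,17)=1 -> changes
  Option E: v=36, gcd(6,36)=6 -> preserves

Answer: E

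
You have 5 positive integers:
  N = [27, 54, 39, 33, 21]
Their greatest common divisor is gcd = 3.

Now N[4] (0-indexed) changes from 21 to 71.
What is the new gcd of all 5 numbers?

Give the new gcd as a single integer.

Answer: 1

Derivation:
Numbers: [27, 54, 39, 33, 21], gcd = 3
Change: index 4, 21 -> 71
gcd of the OTHER numbers (without index 4): gcd([27, 54, 39, 33]) = 3
New gcd = gcd(g_others, new_val) = gcd(3, 71) = 1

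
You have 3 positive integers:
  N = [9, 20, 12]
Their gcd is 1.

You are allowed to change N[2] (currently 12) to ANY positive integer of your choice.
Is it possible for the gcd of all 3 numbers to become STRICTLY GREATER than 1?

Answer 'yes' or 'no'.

Current gcd = 1
gcd of all OTHER numbers (without N[2]=12): gcd([9, 20]) = 1
The new gcd after any change is gcd(1, new_value).
This can be at most 1.
Since 1 = old gcd 1, the gcd can only stay the same or decrease.

Answer: no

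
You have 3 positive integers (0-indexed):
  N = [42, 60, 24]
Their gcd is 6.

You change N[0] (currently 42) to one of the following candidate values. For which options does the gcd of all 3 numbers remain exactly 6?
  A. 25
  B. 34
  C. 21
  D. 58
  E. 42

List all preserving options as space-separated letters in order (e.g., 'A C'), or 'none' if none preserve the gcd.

Answer: E

Derivation:
Old gcd = 6; gcd of others (without N[0]) = 12
New gcd for candidate v: gcd(12, v). Preserves old gcd iff gcd(12, v) = 6.
  Option A: v=25, gcd(12,25)=1 -> changes
  Option B: v=34, gcd(12,34)=2 -> changes
  Option C: v=21, gcd(12,21)=3 -> changes
  Option D: v=58, gcd(12,58)=2 -> changes
  Option E: v=42, gcd(12,42)=6 -> preserves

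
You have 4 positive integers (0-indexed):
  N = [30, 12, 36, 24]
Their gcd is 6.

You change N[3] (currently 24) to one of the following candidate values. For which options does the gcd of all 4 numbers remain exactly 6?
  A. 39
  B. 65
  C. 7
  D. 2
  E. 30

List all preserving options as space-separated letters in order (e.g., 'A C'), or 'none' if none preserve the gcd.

Answer: E

Derivation:
Old gcd = 6; gcd of others (without N[3]) = 6
New gcd for candidate v: gcd(6, v). Preserves old gcd iff gcd(6, v) = 6.
  Option A: v=39, gcd(6,39)=3 -> changes
  Option B: v=65, gcd(6,65)=1 -> changes
  Option C: v=7, gcd(6,7)=1 -> changes
  Option D: v=2, gcd(6,2)=2 -> changes
  Option E: v=30, gcd(6,30)=6 -> preserves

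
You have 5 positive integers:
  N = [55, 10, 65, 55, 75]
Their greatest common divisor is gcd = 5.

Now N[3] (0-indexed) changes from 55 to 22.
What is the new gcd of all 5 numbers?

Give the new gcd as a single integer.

Answer: 1

Derivation:
Numbers: [55, 10, 65, 55, 75], gcd = 5
Change: index 3, 55 -> 22
gcd of the OTHER numbers (without index 3): gcd([55, 10, 65, 75]) = 5
New gcd = gcd(g_others, new_val) = gcd(5, 22) = 1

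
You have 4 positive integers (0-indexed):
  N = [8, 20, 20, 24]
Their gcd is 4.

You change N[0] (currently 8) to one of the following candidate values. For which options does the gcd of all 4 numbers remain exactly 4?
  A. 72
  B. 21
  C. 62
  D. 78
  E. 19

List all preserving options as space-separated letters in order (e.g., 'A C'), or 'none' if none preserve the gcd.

Answer: A

Derivation:
Old gcd = 4; gcd of others (without N[0]) = 4
New gcd for candidate v: gcd(4, v). Preserves old gcd iff gcd(4, v) = 4.
  Option A: v=72, gcd(4,72)=4 -> preserves
  Option B: v=21, gcd(4,21)=1 -> changes
  Option C: v=62, gcd(4,62)=2 -> changes
  Option D: v=78, gcd(4,78)=2 -> changes
  Option E: v=19, gcd(4,19)=1 -> changes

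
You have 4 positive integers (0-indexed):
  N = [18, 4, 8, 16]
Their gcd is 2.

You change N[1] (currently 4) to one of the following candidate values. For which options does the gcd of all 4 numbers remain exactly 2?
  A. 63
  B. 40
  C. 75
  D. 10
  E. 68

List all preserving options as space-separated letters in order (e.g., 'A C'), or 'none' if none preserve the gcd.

Old gcd = 2; gcd of others (without N[1]) = 2
New gcd for candidate v: gcd(2, v). Preserves old gcd iff gcd(2, v) = 2.
  Option A: v=63, gcd(2,63)=1 -> changes
  Option B: v=40, gcd(2,40)=2 -> preserves
  Option C: v=75, gcd(2,75)=1 -> changes
  Option D: v=10, gcd(2,10)=2 -> preserves
  Option E: v=68, gcd(2,68)=2 -> preserves

Answer: B D E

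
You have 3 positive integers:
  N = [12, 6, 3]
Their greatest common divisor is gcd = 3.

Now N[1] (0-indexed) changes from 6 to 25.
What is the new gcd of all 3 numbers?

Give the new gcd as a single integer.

Answer: 1

Derivation:
Numbers: [12, 6, 3], gcd = 3
Change: index 1, 6 -> 25
gcd of the OTHER numbers (without index 1): gcd([12, 3]) = 3
New gcd = gcd(g_others, new_val) = gcd(3, 25) = 1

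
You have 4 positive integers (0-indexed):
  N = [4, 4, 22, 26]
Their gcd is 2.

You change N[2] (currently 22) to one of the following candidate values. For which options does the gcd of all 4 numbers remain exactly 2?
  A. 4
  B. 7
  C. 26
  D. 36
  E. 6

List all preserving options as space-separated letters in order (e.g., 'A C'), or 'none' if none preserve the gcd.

Answer: A C D E

Derivation:
Old gcd = 2; gcd of others (without N[2]) = 2
New gcd for candidate v: gcd(2, v). Preserves old gcd iff gcd(2, v) = 2.
  Option A: v=4, gcd(2,4)=2 -> preserves
  Option B: v=7, gcd(2,7)=1 -> changes
  Option C: v=26, gcd(2,26)=2 -> preserves
  Option D: v=36, gcd(2,36)=2 -> preserves
  Option E: v=6, gcd(2,6)=2 -> preserves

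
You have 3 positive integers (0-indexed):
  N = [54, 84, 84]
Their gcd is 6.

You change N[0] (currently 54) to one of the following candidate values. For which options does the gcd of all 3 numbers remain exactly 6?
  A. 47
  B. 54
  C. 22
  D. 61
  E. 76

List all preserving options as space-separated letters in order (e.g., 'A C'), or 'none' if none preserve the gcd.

Old gcd = 6; gcd of others (without N[0]) = 84
New gcd for candidate v: gcd(84, v). Preserves old gcd iff gcd(84, v) = 6.
  Option A: v=47, gcd(84,47)=1 -> changes
  Option B: v=54, gcd(84,54)=6 -> preserves
  Option C: v=22, gcd(84,22)=2 -> changes
  Option D: v=61, gcd(84,61)=1 -> changes
  Option E: v=76, gcd(84,76)=4 -> changes

Answer: B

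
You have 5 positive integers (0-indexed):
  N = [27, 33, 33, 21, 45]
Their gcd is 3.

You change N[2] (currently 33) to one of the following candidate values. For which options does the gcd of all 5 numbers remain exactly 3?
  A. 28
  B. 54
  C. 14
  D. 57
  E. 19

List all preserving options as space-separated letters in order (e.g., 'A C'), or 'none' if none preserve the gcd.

Old gcd = 3; gcd of others (without N[2]) = 3
New gcd for candidate v: gcd(3, v). Preserves old gcd iff gcd(3, v) = 3.
  Option A: v=28, gcd(3,28)=1 -> changes
  Option B: v=54, gcd(3,54)=3 -> preserves
  Option C: v=14, gcd(3,14)=1 -> changes
  Option D: v=57, gcd(3,57)=3 -> preserves
  Option E: v=19, gcd(3,19)=1 -> changes

Answer: B D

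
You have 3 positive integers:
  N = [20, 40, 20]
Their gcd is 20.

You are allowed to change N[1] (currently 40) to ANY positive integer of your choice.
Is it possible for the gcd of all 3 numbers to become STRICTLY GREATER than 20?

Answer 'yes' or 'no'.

Answer: no

Derivation:
Current gcd = 20
gcd of all OTHER numbers (without N[1]=40): gcd([20, 20]) = 20
The new gcd after any change is gcd(20, new_value).
This can be at most 20.
Since 20 = old gcd 20, the gcd can only stay the same or decrease.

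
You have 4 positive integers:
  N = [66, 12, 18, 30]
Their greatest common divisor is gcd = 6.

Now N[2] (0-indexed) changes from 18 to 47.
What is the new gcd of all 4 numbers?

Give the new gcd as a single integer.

Numbers: [66, 12, 18, 30], gcd = 6
Change: index 2, 18 -> 47
gcd of the OTHER numbers (without index 2): gcd([66, 12, 30]) = 6
New gcd = gcd(g_others, new_val) = gcd(6, 47) = 1

Answer: 1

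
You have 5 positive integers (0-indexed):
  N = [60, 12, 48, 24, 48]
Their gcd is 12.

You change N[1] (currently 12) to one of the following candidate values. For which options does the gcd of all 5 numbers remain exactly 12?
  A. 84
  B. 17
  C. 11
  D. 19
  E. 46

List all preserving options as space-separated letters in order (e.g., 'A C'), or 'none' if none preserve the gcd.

Answer: A

Derivation:
Old gcd = 12; gcd of others (without N[1]) = 12
New gcd for candidate v: gcd(12, v). Preserves old gcd iff gcd(12, v) = 12.
  Option A: v=84, gcd(12,84)=12 -> preserves
  Option B: v=17, gcd(12,17)=1 -> changes
  Option C: v=11, gcd(12,11)=1 -> changes
  Option D: v=19, gcd(12,19)=1 -> changes
  Option E: v=46, gcd(12,46)=2 -> changes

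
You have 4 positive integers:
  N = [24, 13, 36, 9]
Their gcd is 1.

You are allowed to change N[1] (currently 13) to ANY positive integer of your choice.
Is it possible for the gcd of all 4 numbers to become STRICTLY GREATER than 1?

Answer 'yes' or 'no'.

Answer: yes

Derivation:
Current gcd = 1
gcd of all OTHER numbers (without N[1]=13): gcd([24, 36, 9]) = 3
The new gcd after any change is gcd(3, new_value).
This can be at most 3.
Since 3 > old gcd 1, the gcd CAN increase (e.g., set N[1] = 3).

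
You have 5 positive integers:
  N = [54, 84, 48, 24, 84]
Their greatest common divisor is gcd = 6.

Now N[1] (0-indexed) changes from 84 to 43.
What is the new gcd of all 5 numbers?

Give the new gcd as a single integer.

Numbers: [54, 84, 48, 24, 84], gcd = 6
Change: index 1, 84 -> 43
gcd of the OTHER numbers (without index 1): gcd([54, 48, 24, 84]) = 6
New gcd = gcd(g_others, new_val) = gcd(6, 43) = 1

Answer: 1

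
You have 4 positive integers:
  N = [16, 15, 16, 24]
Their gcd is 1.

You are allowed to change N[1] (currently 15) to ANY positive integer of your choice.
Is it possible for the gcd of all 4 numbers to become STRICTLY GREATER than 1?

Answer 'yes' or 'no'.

Answer: yes

Derivation:
Current gcd = 1
gcd of all OTHER numbers (without N[1]=15): gcd([16, 16, 24]) = 8
The new gcd after any change is gcd(8, new_value).
This can be at most 8.
Since 8 > old gcd 1, the gcd CAN increase (e.g., set N[1] = 8).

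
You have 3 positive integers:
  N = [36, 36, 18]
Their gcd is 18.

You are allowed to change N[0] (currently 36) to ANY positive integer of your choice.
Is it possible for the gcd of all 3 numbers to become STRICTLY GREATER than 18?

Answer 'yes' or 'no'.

Current gcd = 18
gcd of all OTHER numbers (without N[0]=36): gcd([36, 18]) = 18
The new gcd after any change is gcd(18, new_value).
This can be at most 18.
Since 18 = old gcd 18, the gcd can only stay the same or decrease.

Answer: no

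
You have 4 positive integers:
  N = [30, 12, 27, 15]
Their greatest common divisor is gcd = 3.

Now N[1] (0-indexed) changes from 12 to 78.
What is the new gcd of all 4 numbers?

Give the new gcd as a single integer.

Numbers: [30, 12, 27, 15], gcd = 3
Change: index 1, 12 -> 78
gcd of the OTHER numbers (without index 1): gcd([30, 27, 15]) = 3
New gcd = gcd(g_others, new_val) = gcd(3, 78) = 3

Answer: 3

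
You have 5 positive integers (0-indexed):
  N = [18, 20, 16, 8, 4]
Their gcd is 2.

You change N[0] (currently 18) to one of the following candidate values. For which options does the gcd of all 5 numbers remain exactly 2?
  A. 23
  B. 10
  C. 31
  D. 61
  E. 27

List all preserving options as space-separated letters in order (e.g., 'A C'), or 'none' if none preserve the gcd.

Old gcd = 2; gcd of others (without N[0]) = 4
New gcd for candidate v: gcd(4, v). Preserves old gcd iff gcd(4, v) = 2.
  Option A: v=23, gcd(4,23)=1 -> changes
  Option B: v=10, gcd(4,10)=2 -> preserves
  Option C: v=31, gcd(4,31)=1 -> changes
  Option D: v=61, gcd(4,61)=1 -> changes
  Option E: v=27, gcd(4,27)=1 -> changes

Answer: B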